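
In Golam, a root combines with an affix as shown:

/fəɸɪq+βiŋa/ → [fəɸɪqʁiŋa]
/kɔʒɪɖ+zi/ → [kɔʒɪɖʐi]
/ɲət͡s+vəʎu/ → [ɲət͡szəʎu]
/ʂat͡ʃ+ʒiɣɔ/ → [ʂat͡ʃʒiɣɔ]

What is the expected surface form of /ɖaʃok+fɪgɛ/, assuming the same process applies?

[ɖaʃokxɪgɛ]

The data show progressive place assimilation: /β/ → [ʁ] after /q/; /z/ → [ʐ] after /ɖ/; /v/ → [z] after /t͡s/. In each pair only place changes, matching the preceding consonant, while manner and voice stay constant.
Nothing changes in [ʂat͡ʃʒiɣɔ]: there the adjacent consonants already agree in place (/ʒ/ and /t͡ʃ/ are both postalveolar), so this form is consistent with the same rule.
The rule targets /f/ (voiceless labiodental fricative), which sits after the trigger /k/ (velar).
A voiceless velar fricative is [x], so the surface segment is [x].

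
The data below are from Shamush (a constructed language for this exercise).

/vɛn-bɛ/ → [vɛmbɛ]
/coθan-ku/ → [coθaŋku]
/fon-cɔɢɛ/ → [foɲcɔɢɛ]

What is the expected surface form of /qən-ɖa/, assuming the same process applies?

The data show regressive place assimilation: /n/ → [m] before /b/; /n/ → [ŋ] before /k/; /n/ → [ɲ] before /c/. In each pair only place changes, matching the following consonant, while manner and voice stay constant.
/n/ is a voiced alveolar nasal. The following trigger /ɖ/ is retroflex, so /n/ must become retroflex as well.
A voiced retroflex nasal is [ɳ], so the surface segment is [ɳ].

[qəɳɖa]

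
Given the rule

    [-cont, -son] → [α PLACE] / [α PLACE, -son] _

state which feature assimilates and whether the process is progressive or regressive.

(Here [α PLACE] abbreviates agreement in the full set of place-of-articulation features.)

progressive place assimilation

The rule copies the place features (abbreviated [PLACE]) from the environment onto the target, so the assimilating feature is place.
The conditioning segment sits to the left of the focus bar, meaning the trigger precedes the segment that changes — progressive assimilation.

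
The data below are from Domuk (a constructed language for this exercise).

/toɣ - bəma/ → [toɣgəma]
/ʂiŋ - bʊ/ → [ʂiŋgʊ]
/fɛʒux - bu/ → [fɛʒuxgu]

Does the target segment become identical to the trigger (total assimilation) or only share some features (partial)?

Comparing underlying and surface forms, /b/ → [g] is the alternation; the neighbouring /ɣ/ is constant.
The change bilabial → velar matches the place of the preceding /ɣ/, identifying this as place assimilation.
Manner and voice are unchanged, so the assimilation is partial, not total.
Checking the remaining alternations: /b/ → [g] after /ŋ/ (bilabial → velar, matching velar); /b/ → [g] after /x/ (bilabial → velar, matching velar) — only place changes, and always toward the preceding segment.

partial assimilation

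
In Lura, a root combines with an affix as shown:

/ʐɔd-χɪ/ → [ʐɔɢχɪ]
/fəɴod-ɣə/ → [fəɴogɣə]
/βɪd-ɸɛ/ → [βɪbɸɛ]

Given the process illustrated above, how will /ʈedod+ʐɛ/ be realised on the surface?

[ʈedoɖʐɛ]

The data show regressive place assimilation: /d/ → [ɢ] before /χ/; /d/ → [g] before /ɣ/; /d/ → [b] before /ɸ/. In each pair only place changes, matching the following consonant, while manner and voice stay constant.
/d/ is a voiced alveolar stop. The following trigger /ʐ/ is retroflex, so /d/ must become retroflex as well.
Changing only its place to retroflex gives [ɖ] — the voiced retroflex stop.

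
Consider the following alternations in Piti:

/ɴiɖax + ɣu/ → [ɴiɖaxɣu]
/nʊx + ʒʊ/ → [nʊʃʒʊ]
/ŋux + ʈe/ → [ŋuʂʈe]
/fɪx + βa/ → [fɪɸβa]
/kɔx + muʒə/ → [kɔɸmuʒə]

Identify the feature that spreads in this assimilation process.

Comparing underlying and surface forms, /x/ → [ʃ] is the alternation; the neighbouring /ʒ/ is constant.
/x/ is velar while /ʒ/ is postalveolar; the output [ʃ] is postalveolar, matching the trigger — so the feature that spreads is place.
The same holds elsewhere in the data: /x/ → [ʂ] before /ʈ/ (velar → retroflex, matching retroflex); /x/ → [ɸ] before /β/ (velar → bilabial, matching bilabial); /x/ → [ɸ] before /m/ (velar → bilabial, matching bilabial) — only place changes, and always toward the following segment.
No alternation appears in [ɴiɖaxɣu]: there the adjacent consonants already agree in place (/x/ and /ɣ/ are both velar), so this form is consistent with the same rule.

place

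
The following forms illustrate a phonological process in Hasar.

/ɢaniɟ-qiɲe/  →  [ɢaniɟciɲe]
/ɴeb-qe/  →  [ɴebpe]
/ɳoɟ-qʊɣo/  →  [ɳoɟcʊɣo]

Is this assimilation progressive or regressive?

progressive

The segment that alternates is /q/, which surfaces as [c] when adjacent to /ɟ/.
/q/ is uvular while /ɟ/ is palatal; the output [c] is palatal, matching the trigger — so the feature that spreads is place.
Checking the remaining alternation: /q/ → [p] after /b/ (uvular → bilabial, matching bilabial) — only place changes, and always toward the preceding segment.
The trigger is the preceding segment, so the direction is progressive (perseverative).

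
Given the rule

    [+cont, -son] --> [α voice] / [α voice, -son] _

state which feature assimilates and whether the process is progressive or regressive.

The shared variable α links the value of [voice] on the target to the same value on the neighbouring segment, so voicing is the feature that assimilates.
The conditioning segment sits to the left of the focus bar, meaning the trigger precedes the segment that changes — progressive assimilation.

progressive voicing assimilation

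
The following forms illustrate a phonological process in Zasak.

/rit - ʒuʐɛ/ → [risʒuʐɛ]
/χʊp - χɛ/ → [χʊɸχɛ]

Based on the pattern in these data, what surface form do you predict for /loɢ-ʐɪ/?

The data show regressive manner assimilation: /t/ → [s] before /ʒ/; /p/ → [ɸ] before /χ/. In each pair only manner changes, matching the following consonant, while place and voice stay constant.
The rule targets /ɢ/ (voiced uvular stop), which sits before the trigger /ʐ/ (fricative).
Changing only its manner to fricative gives [ʁ] — the voiced uvular fricative.

[loʁʐɪ]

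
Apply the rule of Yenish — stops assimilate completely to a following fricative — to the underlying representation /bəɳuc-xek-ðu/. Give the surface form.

[bəɳuxxeððu]

/c/ is the segment targeted by the rule; it sits immediately before /x/, so it assimilates completely and surfaces as [x].
The same rule applies at the second boundary: /k/ → [ð] next to /ð/.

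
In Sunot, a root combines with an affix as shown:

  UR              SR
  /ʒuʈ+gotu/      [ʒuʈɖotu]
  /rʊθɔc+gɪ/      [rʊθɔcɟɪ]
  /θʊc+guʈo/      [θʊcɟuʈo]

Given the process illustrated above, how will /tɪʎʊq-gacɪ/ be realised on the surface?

[tɪʎʊqɢacɪ]

The data show progressive place assimilation: /g/ → [ɖ] after /ʈ/; /g/ → [ɟ] after /c/. In each pair only place changes, matching the preceding consonant, while manner and voice stay constant.
The rule targets /g/ (voiced velar stop), which sits after the trigger /q/ (uvular).
Changing only its place to uvular gives [ɢ] — the voiced uvular stop.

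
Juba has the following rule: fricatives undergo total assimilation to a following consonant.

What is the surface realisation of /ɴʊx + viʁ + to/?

[ɴʊvvitto]

/x/ is the segment targeted by the rule; it sits immediately before /v/, so it assimilates completely and surfaces as [v].
The same rule applies at the second boundary: /ʁ/ → [t] next to /t/.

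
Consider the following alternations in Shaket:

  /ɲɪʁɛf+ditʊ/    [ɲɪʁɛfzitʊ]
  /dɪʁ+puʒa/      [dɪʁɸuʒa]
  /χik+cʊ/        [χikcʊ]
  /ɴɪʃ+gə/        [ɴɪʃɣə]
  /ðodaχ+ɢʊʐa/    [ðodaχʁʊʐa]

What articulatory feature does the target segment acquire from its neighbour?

manner

The segment that alternates is /d/, which surfaces as [z] when adjacent to /f/.
/d/ is a stop while /f/ is a fricative; the output [z] is a fricative, matching the trigger — so the feature that spreads is manner.
Checking the remaining alternations: /p/ → [ɸ] after /ʁ/ (stop → fricative, matching a fricative); /g/ → [ɣ] after /ʃ/ (stop → fricative, matching a fricative); /ɢ/ → [ʁ] after /χ/ (stop → fricative, matching a fricative) — only manner changes, and always toward the preceding segment.
No alternation appears in [χikcʊ]: there the adjacent consonants already agree in manner (/c/ and /k/ are both stops), so this form is consistent with the same rule.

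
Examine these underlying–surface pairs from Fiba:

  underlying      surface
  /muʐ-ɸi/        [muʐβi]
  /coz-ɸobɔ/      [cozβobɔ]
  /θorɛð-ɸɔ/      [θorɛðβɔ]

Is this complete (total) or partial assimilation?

The segment that alternates is /ɸ/, which surfaces as [β] when adjacent to /ʐ/.
The change voiceless → voiced matches the voicing of the preceding /ʐ/, identifying this as voicing assimilation.
Place and manner are unchanged, so the assimilation is partial, not total.
The same holds elsewhere in the data: /ɸ/ → [β] after /z/ (voiceless → voiced, matching voiced); /ɸ/ → [β] after /ð/ (voiceless → voiced, matching voiced) — only voicing changes, and always toward the preceding segment.

partial assimilation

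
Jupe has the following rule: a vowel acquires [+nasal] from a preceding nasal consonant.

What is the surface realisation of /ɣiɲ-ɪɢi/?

/ɪ/ sits next to the nasal /ɲ/ and is therefore nasalised to [ɪ̃].

[ɣiɲɪ̃ɢi]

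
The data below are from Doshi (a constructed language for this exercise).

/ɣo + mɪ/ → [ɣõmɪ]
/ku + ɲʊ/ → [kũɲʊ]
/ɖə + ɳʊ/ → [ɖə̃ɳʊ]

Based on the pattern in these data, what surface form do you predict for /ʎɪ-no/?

[ʎɪ̃no]

The data show regressive nasality assimilation (vowel nasalisation): /o/ → [õ] before /m/; /u/ → [ũ] before /ɲ/; /ə/ → [ə̃] before /ɳ/ — a vowel is nasalised by an immediately following nasal consonant.
The vowel /ɪ/ is adjacent to the following nasal /n/, so it acquires [+nasal] and surfaces as [ɪ̃].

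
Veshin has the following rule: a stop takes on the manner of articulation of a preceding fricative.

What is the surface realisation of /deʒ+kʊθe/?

The rule targets /k/ (voiceless velar stop), which sits after the trigger /ʒ/ (fricative).
The voiceless velar fricative is [x], so /k/ → [x].

[deʒxʊθe]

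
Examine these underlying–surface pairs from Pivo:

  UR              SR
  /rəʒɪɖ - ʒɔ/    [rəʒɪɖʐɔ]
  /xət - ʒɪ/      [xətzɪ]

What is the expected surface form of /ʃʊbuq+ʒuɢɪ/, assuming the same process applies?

The data show progressive place assimilation: /ʒ/ → [ʐ] after /ɖ/; /ʒ/ → [z] after /t/. In each pair only place changes, matching the preceding consonant, while manner and voice stay constant.
The rule targets /ʒ/ (voiced postalveolar fricative), which sits after the trigger /q/ (uvular).
The voiced uvular fricative is [ʁ], so /ʒ/ → [ʁ].

[ʃʊbuqʁuɢɪ]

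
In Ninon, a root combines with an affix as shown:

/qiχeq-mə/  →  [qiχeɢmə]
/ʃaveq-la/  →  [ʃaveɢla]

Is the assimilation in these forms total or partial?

Underlying /q/ is realised as [ɢ] next to /m/; /m/ itself does not change.
/q/ is voiceless while /m/ is voiced; the output [ɢ] is voiced, matching the trigger — so the feature that spreads is voicing.
Place and manner are unchanged, so the assimilation is partial, not total.
Checking the remaining alternation: /q/ → [ɢ] before /l/ (voiceless → voiced, matching voiced) — only voicing changes, and always toward the following segment.

partial assimilation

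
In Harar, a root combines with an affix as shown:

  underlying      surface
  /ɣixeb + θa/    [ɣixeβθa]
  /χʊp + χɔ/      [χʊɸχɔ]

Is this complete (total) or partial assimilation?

partial assimilation

Comparing underlying and surface forms, /b/ → [β] is the alternation; the neighbouring /θ/ is constant.
The change stop → fricative matches the manner of the following /θ/, identifying this as manner assimilation.
Place and voice are unchanged, so the assimilation is partial, not total.
Checking the remaining alternation: /p/ → [ɸ] before /χ/ (stop → fricative, matching a fricative) — only manner changes, and always toward the following segment.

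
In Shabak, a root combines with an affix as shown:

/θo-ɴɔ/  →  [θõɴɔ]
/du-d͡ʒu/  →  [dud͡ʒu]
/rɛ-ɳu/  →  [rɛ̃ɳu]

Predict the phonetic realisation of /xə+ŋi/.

[xə̃ŋi]

The data show regressive nasality assimilation (vowel nasalisation): /o/ → [õ] before /ɴ/; /ɛ/ → [ɛ̃] before /ɳ/ — a vowel is nasalised by an immediately following nasal consonant.
No change occurs in [dud͡ʒu] because the vowel at the boundary is adjacent to an oral consonant, not a nasal (/u/ next to /d͡ʒ/).
The vowel /ə/ is adjacent to the following nasal /ŋ/, so it acquires [+nasal] and surfaces as [ə̃].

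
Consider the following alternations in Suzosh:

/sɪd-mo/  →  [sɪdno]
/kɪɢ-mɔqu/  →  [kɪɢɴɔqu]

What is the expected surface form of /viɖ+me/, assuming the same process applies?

The data show progressive place assimilation: /m/ → [n] after /d/; /m/ → [ɴ] after /ɢ/. In each pair only place changes, matching the preceding consonant, while manner and voice stay constant.
The rule targets /m/ (voiced bilabial nasal), which sits after the trigger /ɖ/ (retroflex).
Changing only its place to retroflex gives [ɳ] — the voiced retroflex nasal.

[viɖɳe]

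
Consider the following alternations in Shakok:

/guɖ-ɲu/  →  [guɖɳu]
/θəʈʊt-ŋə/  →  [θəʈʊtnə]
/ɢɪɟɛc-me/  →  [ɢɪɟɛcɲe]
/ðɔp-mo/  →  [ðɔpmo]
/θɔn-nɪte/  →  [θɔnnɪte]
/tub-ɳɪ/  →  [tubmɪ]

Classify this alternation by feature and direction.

progressive place assimilation

The segment that alternates is /ɲ/, which surfaces as [ɳ] when adjacent to /ɖ/.
/ɲ/ is palatal while /ɖ/ is retroflex; the output [ɳ] is retroflex, matching the trigger — so the feature that spreads is place.
Manner and voice are unchanged, so the assimilation is partial, not total.
The same holds elsewhere in the data: /ŋ/ → [n] after /t/ (velar → alveolar, matching alveolar); /m/ → [ɲ] after /c/ (bilabial → palatal, matching palatal); /ɳ/ → [m] after /b/ (retroflex → bilabial, matching bilabial) — only place changes, and always toward the preceding segment.
No alternation appears in [ðɔpmo], [θɔnnɪte]: there the adjacent consonants already agree in place (/m/ and /p/ are both bilabial; /n/ and /n/ are both alveolar), so these forms are consistent with the same rule.
The trigger is the preceding segment, so the direction is progressive (perseverative).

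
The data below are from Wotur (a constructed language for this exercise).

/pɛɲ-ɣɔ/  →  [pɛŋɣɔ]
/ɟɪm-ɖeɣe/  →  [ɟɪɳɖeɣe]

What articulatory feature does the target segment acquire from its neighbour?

Underlying /ɲ/ is realised as [ŋ] next to /ɣ/; /ɣ/ itself does not change.
/ɲ/ is palatal while /ɣ/ is velar; the output [ŋ] is velar, matching the trigger — so the feature that spreads is place.
Checking the remaining alternation: /m/ → [ɳ] before /ɖ/ (bilabial → retroflex, matching retroflex) — only place changes, and always toward the following segment.

place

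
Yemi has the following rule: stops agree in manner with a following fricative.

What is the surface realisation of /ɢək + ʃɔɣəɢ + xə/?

The rule targets /k/ (voiceless velar stop), which sits before the trigger /ʃ/ (fricative).
The voiceless velar fricative is [x], so /k/ → [x].
At the second juncture, /ɢ/ likewise becomes [ʁ] adjacent to /x/.

[ɢəxʃɔɣəʁxə]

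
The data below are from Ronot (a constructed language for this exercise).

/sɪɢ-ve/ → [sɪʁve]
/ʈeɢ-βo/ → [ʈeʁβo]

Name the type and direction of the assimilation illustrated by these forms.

Underlying /ɢ/ is realised as [ʁ] next to /v/; /v/ itself does not change.
/ɢ/ is a stop while /v/ is a fricative; the output [ʁ] is a fricative, matching the trigger — so the feature that spreads is manner.
Place and voice are unchanged, so the assimilation is partial, not total.
The other alternating form patterns the same way: /ɢ/ → [ʁ] before /β/ (stop → fricative, matching a fricative) — only manner changes, and always toward the following segment.
The trigger is the following segment, so the direction is regressive (anticipatory).

regressive manner assimilation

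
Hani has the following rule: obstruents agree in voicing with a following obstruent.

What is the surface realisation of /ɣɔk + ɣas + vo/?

/k/ is a voiceless velar stop. The following trigger /ɣ/ is voiced, so /k/ must become voiced as well.
A voiced velar stop is [g], so the surface segment is [g].
At the second juncture, /s/ likewise becomes [z] adjacent to /v/.

[ɣɔgɣazvo]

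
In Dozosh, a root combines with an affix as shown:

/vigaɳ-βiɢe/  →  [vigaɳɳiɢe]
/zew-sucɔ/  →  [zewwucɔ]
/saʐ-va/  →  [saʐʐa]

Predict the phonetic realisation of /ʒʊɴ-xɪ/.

The data show progressive total assimilation (/β/ → [ɳ] after /ɳ/; /s/ → [w] after /w/; /v/ → [ʐ] after /ʐ/): in every case the target segment becomes identical to its preceding neighbour, copying more than a single feature.
/x/ is the segment targeted by the rule; it sits immediately after /ɴ/, so it assimilates completely and surfaces as [ɴ].

[ʒʊɴɴɪ]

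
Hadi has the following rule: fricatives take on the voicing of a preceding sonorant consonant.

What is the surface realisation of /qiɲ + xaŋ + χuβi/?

The rule targets /x/ (voiceless velar fricative), which sits after the trigger /ɲ/ (voiced).
A voiced velar fricative is [ɣ], so the surface segment is [ɣ].
At the second juncture, /χ/ likewise becomes [ʁ] adjacent to /ŋ/.

[qiɲɣaŋʁuβi]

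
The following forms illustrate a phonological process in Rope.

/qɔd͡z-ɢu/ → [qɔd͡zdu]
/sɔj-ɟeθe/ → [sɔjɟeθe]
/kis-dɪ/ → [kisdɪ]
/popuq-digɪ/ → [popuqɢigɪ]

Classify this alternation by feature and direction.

Comparing underlying and surface forms, /ɢ/ → [d] is the alternation; the neighbouring /d͡z/ is constant.
The change uvular → alveolar matches the place of the preceding /d͡z/, identifying this as place assimilation.
Manner and voice are unchanged, so the assimilation is partial, not total.
The same holds elsewhere in the data: /d/ → [ɢ] after /q/ (alveolar → uvular, matching uvular) — only place changes, and always toward the preceding segment.
Nothing changes in [sɔjɟeθe], [kisdɪ]: there the adjacent consonants already agree in place (/ɟ/ and /j/ are both palatal; /d/ and /s/ are both alveolar), so these forms are consistent with the same rule.
The trigger is the preceding segment, so the direction is progressive (perseverative).

progressive place assimilation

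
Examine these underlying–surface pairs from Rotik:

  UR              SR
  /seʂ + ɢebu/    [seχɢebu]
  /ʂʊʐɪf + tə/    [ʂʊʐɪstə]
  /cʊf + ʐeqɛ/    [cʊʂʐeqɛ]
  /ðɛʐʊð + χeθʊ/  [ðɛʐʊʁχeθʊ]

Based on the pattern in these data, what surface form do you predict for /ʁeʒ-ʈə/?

The data show regressive place assimilation: /ʂ/ → [χ] before /ɢ/; /f/ → [s] before /t/; /f/ → [ʂ] before /ʐ/; /ð/ → [ʁ] before /χ/. In each pair only place changes, matching the following consonant, while manner and voice stay constant.
/ʒ/ is a voiced postalveolar fricative. The following trigger /ʈ/ is retroflex, so /ʒ/ must become retroflex as well.
The voiced retroflex fricative is [ʐ], so /ʒ/ → [ʐ].

[ʁeʐʈə]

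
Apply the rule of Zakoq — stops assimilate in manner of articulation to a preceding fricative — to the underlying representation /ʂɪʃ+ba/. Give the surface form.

The rule targets /b/ (voiced bilabial stop), which sits after the trigger /ʃ/ (fricative).
Changing only its manner to fricative gives [β] — the voiced bilabial fricative.

[ʂɪʃβa]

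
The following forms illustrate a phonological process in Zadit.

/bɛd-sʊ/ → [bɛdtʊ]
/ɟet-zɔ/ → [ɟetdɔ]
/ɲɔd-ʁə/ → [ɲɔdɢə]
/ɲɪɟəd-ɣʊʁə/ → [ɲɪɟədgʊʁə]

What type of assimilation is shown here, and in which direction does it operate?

Comparing underlying and surface forms, /s/ → [t] is the alternation; the neighbouring /d/ is constant.
/s/ is a fricative while /d/ is a stop; the output [t] is a stop, matching the trigger — so the feature that spreads is manner.
Place and voice are unchanged, so the assimilation is partial, not total.
The other alternating forms pattern the same way: /z/ → [d] after /t/ (fricative → stop, matching a stop); /ʁ/ → [ɢ] after /d/ (fricative → stop, matching a stop); /ɣ/ → [g] after /d/ (fricative → stop, matching a stop) — only manner changes, and always toward the preceding segment.
Since the segment that changes follows the conditioning segment, the assimilation is progressive.

progressive manner assimilation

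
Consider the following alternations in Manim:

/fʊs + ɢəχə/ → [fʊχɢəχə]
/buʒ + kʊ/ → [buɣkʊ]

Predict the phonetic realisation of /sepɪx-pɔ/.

[sepɪɸpɔ]

The data show regressive place assimilation: /s/ → [χ] before /ɢ/; /ʒ/ → [ɣ] before /k/. In each pair only place changes, matching the following consonant, while manner and voice stay constant.
The rule targets /x/ (voiceless velar fricative), which sits before the trigger /p/ (bilabial).
The voiceless bilabial fricative is [ɸ], so /x/ → [ɸ].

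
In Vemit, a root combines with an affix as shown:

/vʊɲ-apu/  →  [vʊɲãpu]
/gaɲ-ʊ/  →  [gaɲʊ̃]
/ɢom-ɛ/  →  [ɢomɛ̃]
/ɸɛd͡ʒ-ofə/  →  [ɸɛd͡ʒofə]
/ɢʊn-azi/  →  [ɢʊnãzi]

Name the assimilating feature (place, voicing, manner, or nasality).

nasality

The vowel /a/ surfaces as nasalised [ã] next to the preceding nasal /ɲ/ — it has acquired the [+nasal] feature of its neighbour.
The other forms show the same pattern: /ʊ/ → [ʊ̃] after /ɲ/; /ɛ/ → [ɛ̃] after /m/; /a/ → [ã] after /n/ — each time a vowel is nasalised next to a preceding nasal.
No change occurs in [ɸɛd͡ʒofə] because the vowel at the boundary is adjacent to an oral consonant, not a nasal (/o/ next to /d͡ʒ/).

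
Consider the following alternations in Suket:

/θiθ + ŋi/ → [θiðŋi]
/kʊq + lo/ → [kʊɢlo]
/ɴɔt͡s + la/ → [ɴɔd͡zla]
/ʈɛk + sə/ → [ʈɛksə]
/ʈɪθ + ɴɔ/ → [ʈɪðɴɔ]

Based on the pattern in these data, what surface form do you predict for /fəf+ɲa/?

[fəvɲa]

The data show regressive voicing assimilation: /θ/ → [ð] before /ŋ/; /q/ → [ɢ] before /l/; /t͡s/ → [d͡z] before /l/; /θ/ → [ð] before /ɴ/. In each pair only voicing changes, matching the following consonant, while place and manner stay constant.
Nothing changes in [ʈɛksə]: there the adjacent consonants already agree in voicing (/k/ and /s/ are both voiceless), so this form is consistent with the same rule.
The rule targets /f/ (voiceless labiodental fricative), which sits before the trigger /ɲ/ (voiced).
The voiced labiodental fricative is [v], so /f/ → [v].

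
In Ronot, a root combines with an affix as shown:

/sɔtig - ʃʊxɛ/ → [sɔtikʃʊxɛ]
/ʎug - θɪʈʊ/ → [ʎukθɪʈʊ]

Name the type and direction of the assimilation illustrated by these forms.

regressive voicing assimilation

Comparing underlying and surface forms, /g/ → [k] is the alternation; the neighbouring /ʃ/ is constant.
/g/ is voiced while /ʃ/ is voiceless; the output [k] is voiceless, matching the trigger — so the feature that spreads is voicing.
Place and manner are unchanged, so the assimilation is partial, not total.
The same holds elsewhere in the data: /g/ → [k] before /θ/ (voiced → voiceless, matching voiceless) — only voicing changes, and always toward the following segment.
The trigger is the following segment, so the direction is regressive (anticipatory).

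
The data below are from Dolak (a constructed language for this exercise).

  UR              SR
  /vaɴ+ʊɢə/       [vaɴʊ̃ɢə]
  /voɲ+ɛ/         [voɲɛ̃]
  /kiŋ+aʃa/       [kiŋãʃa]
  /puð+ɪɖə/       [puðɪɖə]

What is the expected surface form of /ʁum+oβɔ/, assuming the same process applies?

The data show progressive nasality assimilation (vowel nasalisation): /ʊ/ → [ʊ̃] after /ɴ/; /ɛ/ → [ɛ̃] after /ɲ/; /a/ → [ã] after /ŋ/ — a vowel is nasalised by an immediately preceding nasal consonant.
No change occurs in [puðɪɖə] because the vowel at the boundary is adjacent to an oral consonant, not a nasal (/ɪ/ next to /ð/).
The vowel /o/ is adjacent to the preceding nasal /m/, so it acquires [+nasal] and surfaces as [õ].

[ʁumõβɔ]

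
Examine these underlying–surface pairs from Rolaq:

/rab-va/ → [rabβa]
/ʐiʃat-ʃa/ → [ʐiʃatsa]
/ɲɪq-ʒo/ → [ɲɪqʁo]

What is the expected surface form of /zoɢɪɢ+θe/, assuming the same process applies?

The data show progressive place assimilation: /v/ → [β] after /b/; /ʃ/ → [s] after /t/; /ʒ/ → [ʁ] after /q/. In each pair only place changes, matching the preceding consonant, while manner and voice stay constant.
The rule targets /θ/ (voiceless dental fricative), which sits after the trigger /ɢ/ (uvular).
A voiceless uvular fricative is [χ], so the surface segment is [χ].

[zoɢɪɢχe]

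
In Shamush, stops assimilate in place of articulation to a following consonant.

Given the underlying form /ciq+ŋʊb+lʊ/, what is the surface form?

[cikŋʊdlʊ]

/q/ is a voiceless uvular stop. The following trigger /ŋ/ is velar, so /q/ must become velar as well.
Changing only its place to velar gives [k] — the voiceless velar stop.
At the second juncture, /b/ likewise becomes [d] adjacent to /l/.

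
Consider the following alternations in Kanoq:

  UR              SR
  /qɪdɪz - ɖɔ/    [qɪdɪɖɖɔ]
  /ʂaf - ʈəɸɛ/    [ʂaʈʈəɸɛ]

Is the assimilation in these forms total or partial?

Comparing underlying and surface forms, /z/ → [ɖ] is the alternation; the neighbouring /ɖ/ is constant.
The output [ɖ] is identical to the trigger /ɖ/ — every feature (place, manner, voicing) has been copied — so this is total assimilation.
The other form behaves the same way: /f/ → [ʈ] before /ʈ/ — in each case the output is a copy of the following consonant.

total assimilation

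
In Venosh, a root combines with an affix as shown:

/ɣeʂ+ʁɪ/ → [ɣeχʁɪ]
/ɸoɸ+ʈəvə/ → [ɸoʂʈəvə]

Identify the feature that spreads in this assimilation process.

The segment that alternates is /ʂ/, which surfaces as [χ] when adjacent to /ʁ/.
/ʂ/ is retroflex while /ʁ/ is uvular; the output [χ] is uvular, matching the trigger — so the feature that spreads is place.
The other alternating form patterns the same way: /ɸ/ → [ʂ] before /ʈ/ (bilabial → retroflex, matching retroflex) — only place changes, and always toward the following segment.

place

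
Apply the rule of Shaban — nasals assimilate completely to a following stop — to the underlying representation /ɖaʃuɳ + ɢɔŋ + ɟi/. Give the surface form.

/ɳ/ is the segment targeted by the rule; it sits immediately before /ɢ/, so it assimilates completely and surfaces as [ɢ].
At the second juncture, /ŋ/ likewise becomes [ɟ] adjacent to /ɟ/.

[ɖaʃuɢɢɔɟɟi]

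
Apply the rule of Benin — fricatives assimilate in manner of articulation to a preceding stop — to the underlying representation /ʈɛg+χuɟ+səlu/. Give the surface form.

[ʈɛgquɟtəlu]

/χ/ is a voiceless uvular fricative. The preceding trigger /g/ is a stop, so /χ/ must become a stop as well.
Changing only its manner to stop gives [q] — the voiceless uvular stop.
At the second juncture, /s/ likewise becomes [t] adjacent to /ɟ/.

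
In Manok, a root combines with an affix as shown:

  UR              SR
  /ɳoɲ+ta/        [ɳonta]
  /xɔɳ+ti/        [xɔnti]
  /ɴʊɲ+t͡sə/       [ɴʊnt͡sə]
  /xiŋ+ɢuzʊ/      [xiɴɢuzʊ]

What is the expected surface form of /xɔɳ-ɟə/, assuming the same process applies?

The data show regressive place assimilation: /ɲ/ → [n] before /t/; /ɳ/ → [n] before /t/; /ɲ/ → [n] before /t͡s/; /ŋ/ → [ɴ] before /ɢ/. In each pair only place changes, matching the following consonant, while manner and voice stay constant.
/ɳ/ is a voiced retroflex nasal. The following trigger /ɟ/ is palatal, so /ɳ/ must become palatal as well.
Changing only its place to palatal gives [ɲ] — the voiced palatal nasal.

[xɔɲɟə]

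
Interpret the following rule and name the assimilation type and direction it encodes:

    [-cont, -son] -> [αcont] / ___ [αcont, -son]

regressive manner assimilation

The shared variable α links the value of [cont] on the target to that of the neighbouring obstruent. [cont] distinguishes stops from fricatives — a manner-of-articulation feature — so this is manner assimilation.
Since the environment is written after the underscore, the trigger follows the target; the direction is regressive.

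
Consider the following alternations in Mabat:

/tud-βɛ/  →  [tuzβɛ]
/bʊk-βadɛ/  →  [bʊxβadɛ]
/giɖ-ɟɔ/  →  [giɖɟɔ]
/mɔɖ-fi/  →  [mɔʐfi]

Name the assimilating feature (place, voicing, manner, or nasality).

The segment that alternates is /d/, which surfaces as [z] when adjacent to /β/.
The change stop → fricative matches the manner of the following /β/, identifying this as manner assimilation.
The same holds elsewhere in the data: /k/ → [x] before /β/ (stop → fricative, matching a fricative); /ɖ/ → [ʐ] before /f/ (stop → fricative, matching a fricative) — only manner changes, and always toward the following segment.
Nothing changes in [giɖɟɔ]: there the adjacent consonants already agree in manner (/ɖ/ and /ɟ/ are both stops), so this form is consistent with the same rule.

manner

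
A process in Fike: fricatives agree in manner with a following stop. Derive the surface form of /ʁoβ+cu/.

/β/ is a voiced bilabial fricative. The following trigger /c/ is a stop, so /β/ must become a stop as well.
A voiced bilabial stop is [b], so the surface segment is [b].

[ʁobcu]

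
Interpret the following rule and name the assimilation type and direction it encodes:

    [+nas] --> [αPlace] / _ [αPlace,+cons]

The rule copies the place features (abbreviated [Place]) from the environment onto the target, so the assimilating feature is place.
The conditioning segment sits to the right of the focus bar, meaning the trigger follows the segment that changes — regressive assimilation.

regressive place assimilation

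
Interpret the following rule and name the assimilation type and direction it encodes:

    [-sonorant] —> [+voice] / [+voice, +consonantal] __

progressive voicing assimilation

The structural change is [+voice], and the conditioning segment [+voice, +consonantal] (a voiced consonant) is itself voiced, so the target comes to share the voicing of its neighbour — voicing assimilation.
Since the environment is written before the underscore, the trigger precedes the target; the direction is progressive.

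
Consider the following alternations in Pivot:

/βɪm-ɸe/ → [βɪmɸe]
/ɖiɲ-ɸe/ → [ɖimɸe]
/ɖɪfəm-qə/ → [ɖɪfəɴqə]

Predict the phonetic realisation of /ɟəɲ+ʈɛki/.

[ɟəɳʈɛki]

The data show regressive place assimilation: /ɲ/ → [m] before /ɸ/; /m/ → [ɴ] before /q/. In each pair only place changes, matching the following consonant, while manner and voice stay constant.
No alternation appears in [βɪmɸe]: there the adjacent consonants already agree in place (/m/ and /ɸ/ are both bilabial), so this form is consistent with the same rule.
The rule targets /ɲ/ (voiced palatal nasal), which sits before the trigger /ʈ/ (retroflex).
A voiced retroflex nasal is [ɳ], so the surface segment is [ɳ].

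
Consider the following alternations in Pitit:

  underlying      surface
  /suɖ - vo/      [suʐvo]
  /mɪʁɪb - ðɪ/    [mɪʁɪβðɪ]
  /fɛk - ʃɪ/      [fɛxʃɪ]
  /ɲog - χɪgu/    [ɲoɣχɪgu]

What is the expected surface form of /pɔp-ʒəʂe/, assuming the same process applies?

[pɔɸʒəʂe]

The data show regressive manner assimilation: /ɖ/ → [ʐ] before /v/; /b/ → [β] before /ð/; /k/ → [x] before /ʃ/; /g/ → [ɣ] before /χ/. In each pair only manner changes, matching the following consonant, while place and voice stay constant.
The rule targets /p/ (voiceless bilabial stop), which sits before the trigger /ʒ/ (fricative).
Changing only its manner to fricative gives [ɸ] — the voiceless bilabial fricative.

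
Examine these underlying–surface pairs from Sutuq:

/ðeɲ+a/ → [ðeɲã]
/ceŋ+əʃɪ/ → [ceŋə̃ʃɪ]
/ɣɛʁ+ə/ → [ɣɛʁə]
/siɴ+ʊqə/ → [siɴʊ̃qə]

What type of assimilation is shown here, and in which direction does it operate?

progressive nasality assimilation (vowel nasalisation)

The vowel /a/ surfaces as nasalised [ã] next to the preceding nasal /ɲ/ — it has acquired the [+nasal] feature of its neighbour.
The other forms show the same pattern: /ə/ → [ə̃] after /ŋ/; /ʊ/ → [ʊ̃] after /ɴ/ — each time a vowel is nasalised next to a preceding nasal.
No change occurs in [ɣɛʁə] because the vowel at the boundary is adjacent to an oral consonant, not a nasal (/ə/ next to /ʁ/).
Because the conditioning nasal is to the left of the vowel that changes, the process is progressive (perseverative).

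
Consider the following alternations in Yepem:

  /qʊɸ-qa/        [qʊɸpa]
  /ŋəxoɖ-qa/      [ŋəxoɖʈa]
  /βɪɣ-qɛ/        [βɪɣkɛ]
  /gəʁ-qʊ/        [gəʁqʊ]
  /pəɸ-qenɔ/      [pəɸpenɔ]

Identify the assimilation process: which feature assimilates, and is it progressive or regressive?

Comparing underlying and surface forms, /q/ → [p] is the alternation; the neighbouring /ɸ/ is constant.
/q/ is uvular while /ɸ/ is bilabial; the output [p] is bilabial, matching the trigger — so the feature that spreads is place.
Manner and voice are unchanged, so the assimilation is partial, not total.
The other alternating forms pattern the same way: /q/ → [ʈ] after /ɖ/ (uvular → retroflex, matching retroflex); /q/ → [k] after /ɣ/ (uvular → velar, matching velar) — only place changes, and always toward the preceding segment.
Nothing changes in [gəʁqʊ]: there the adjacent consonants already agree in place (/q/ and /ʁ/ are both uvular), so this form is consistent with the same rule.
The trigger is the preceding segment, so the direction is progressive (perseverative).

progressive place assimilation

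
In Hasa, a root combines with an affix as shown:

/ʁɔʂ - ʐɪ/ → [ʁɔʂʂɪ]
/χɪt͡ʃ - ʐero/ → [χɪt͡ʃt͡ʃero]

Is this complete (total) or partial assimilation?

total assimilation

Comparing underlying and surface forms, /ʐ/ → [t͡ʃ] is the alternation; the neighbouring /t͡ʃ/ is constant.
The output [t͡ʃ] is identical to the trigger /t͡ʃ/ — every feature (place, manner, voicing) has been copied — so this is total assimilation.
The remaining alternation confirms this: /ʐ/ → [ʂ] after /ʂ/ — in each case the output is a copy of the preceding consonant.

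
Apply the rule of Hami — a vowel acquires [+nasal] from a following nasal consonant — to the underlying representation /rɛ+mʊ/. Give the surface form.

[rɛ̃mʊ]

/ɛ/ sits next to the nasal /m/ and is therefore nasalised to [ɛ̃].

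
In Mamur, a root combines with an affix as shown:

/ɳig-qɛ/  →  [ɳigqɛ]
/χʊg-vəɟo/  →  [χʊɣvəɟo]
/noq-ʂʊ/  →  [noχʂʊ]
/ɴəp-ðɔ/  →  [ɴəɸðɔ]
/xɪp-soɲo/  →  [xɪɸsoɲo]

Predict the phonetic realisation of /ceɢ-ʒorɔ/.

[ceʁʒorɔ]

The data show regressive manner assimilation: /g/ → [ɣ] before /v/; /q/ → [χ] before /ʂ/; /p/ → [ɸ] before /ð/; /p/ → [ɸ] before /s/. In each pair only manner changes, matching the following consonant, while place and voice stay constant.
No alternation appears in [ɳigqɛ]: there the adjacent consonants already agree in manner (/g/ and /q/ are both stops), so this form is consistent with the same rule.
/ɢ/ is a voiced uvular stop. The following trigger /ʒ/ is a fricative, so /ɢ/ must become a fricative as well.
A voiced uvular fricative is [ʁ], so the surface segment is [ʁ].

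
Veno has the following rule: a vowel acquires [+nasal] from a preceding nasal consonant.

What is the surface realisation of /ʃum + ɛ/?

The vowel /ɛ/ is adjacent to the preceding nasal /m/, so it acquires [+nasal] and surfaces as [ɛ̃].

[ʃumɛ̃]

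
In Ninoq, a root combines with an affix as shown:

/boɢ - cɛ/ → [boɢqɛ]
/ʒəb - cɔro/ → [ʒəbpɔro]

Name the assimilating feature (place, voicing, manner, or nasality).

Comparing underlying and surface forms, /c/ → [q] is the alternation; the neighbouring /ɢ/ is constant.
The change palatal → uvular matches the place of the preceding /ɢ/, identifying this as place assimilation.
Checking the remaining alternation: /c/ → [p] after /b/ (palatal → bilabial, matching bilabial) — only place changes, and always toward the preceding segment.

place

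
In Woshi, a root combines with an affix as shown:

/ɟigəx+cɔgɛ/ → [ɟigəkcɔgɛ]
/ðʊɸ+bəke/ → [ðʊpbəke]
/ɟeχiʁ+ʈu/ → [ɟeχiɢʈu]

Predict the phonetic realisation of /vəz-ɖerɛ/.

[vədɖerɛ]

The data show regressive manner assimilation: /x/ → [k] before /c/; /ɸ/ → [p] before /b/; /ʁ/ → [ɢ] before /ʈ/. In each pair only manner changes, matching the following consonant, while place and voice stay constant.
The rule targets /z/ (voiced alveolar fricative), which sits before the trigger /ɖ/ (stop).
Changing only its manner to stop gives [d] — the voiced alveolar stop.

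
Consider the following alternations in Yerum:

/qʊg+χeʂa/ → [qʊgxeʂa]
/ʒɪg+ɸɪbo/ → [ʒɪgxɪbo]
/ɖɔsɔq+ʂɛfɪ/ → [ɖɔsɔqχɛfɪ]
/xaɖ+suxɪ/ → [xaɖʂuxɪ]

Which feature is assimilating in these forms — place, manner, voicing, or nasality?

place

Underlying /χ/ is realised as [x] next to /g/; /g/ itself does not change.
/χ/ is uvular while /g/ is velar; the output [x] is velar, matching the trigger — so the feature that spreads is place.
The same holds elsewhere in the data: /ɸ/ → [x] after /g/ (bilabial → velar, matching velar); /ʂ/ → [χ] after /q/ (retroflex → uvular, matching uvular); /s/ → [ʂ] after /ɖ/ (alveolar → retroflex, matching retroflex) — only place changes, and always toward the preceding segment.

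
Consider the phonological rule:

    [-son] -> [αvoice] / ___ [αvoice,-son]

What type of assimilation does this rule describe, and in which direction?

The shared variable α links the value of [voice] on the target to the same value on the neighbouring segment, so voicing is the feature that assimilates.
Since the environment is written after the underscore, the trigger follows the target; the direction is regressive.

regressive voicing assimilation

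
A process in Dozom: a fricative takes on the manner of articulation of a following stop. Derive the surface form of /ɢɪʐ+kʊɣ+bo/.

[ɢɪɖkʊgbo]

The rule targets /ʐ/ (voiced retroflex fricative), which sits before the trigger /k/ (stop).
The voiced retroflex stop is [ɖ], so /ʐ/ → [ɖ].
The same rule applies at the second boundary: /ɣ/ → [g] next to /b/.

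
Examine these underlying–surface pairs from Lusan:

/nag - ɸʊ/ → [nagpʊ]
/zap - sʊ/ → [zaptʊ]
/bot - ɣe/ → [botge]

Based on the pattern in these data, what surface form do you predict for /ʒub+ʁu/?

The data show progressive manner assimilation: /ɸ/ → [p] after /g/; /s/ → [t] after /p/; /ɣ/ → [g] after /t/. In each pair only manner changes, matching the preceding consonant, while place and voice stay constant.
/ʁ/ is a voiced uvular fricative. The preceding trigger /b/ is a stop, so /ʁ/ must become a stop as well.
The voiced uvular stop is [ɢ], so /ʁ/ → [ɢ].

[ʒubɢu]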